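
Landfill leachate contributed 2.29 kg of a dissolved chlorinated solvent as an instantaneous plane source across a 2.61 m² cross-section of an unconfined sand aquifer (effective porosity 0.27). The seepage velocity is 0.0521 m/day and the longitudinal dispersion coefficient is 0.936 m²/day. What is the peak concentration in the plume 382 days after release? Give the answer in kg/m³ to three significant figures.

The peak of an instantaneous 1D plume sits at x = vt; there the Gaussian factor is 1 and C_max = M/(n_e·A·√(4πDt)), where n_e·A is the pore area the mass is dissolved in.
√(4πDt) = √(4π × 0.936 × 382) = 67.03 m, so C_max = 2.29/(0.27 × 2.61 × 67.03) = 0.0485 kg/m³.

0.0485 kg/m³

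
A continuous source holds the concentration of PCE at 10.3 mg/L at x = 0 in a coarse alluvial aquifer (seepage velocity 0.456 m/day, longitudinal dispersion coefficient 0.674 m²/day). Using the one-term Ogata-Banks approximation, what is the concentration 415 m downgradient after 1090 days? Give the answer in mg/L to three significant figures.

10.1 mg/L

For a continuous step input, C/C₀ ≈ ½·erfc((x−vt)/(2√(Dt))).
vt = 0.456 × 1090 = 497.04 m and 2√(Dt) = 2√(0.674 × 1090) = 54.21 m.
Argument (x−vt)/(2√(Dt)) = (415 − 497.04)/54.21 = -1.513; ½·erfc(-1.513) = 0.9838.
C = 10.3 × 0.9838 = 10.1 mg/L.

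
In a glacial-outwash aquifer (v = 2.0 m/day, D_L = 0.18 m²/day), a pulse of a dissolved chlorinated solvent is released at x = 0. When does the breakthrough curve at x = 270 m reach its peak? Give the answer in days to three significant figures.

135 days

For the 1D instantaneous-source solution, setting ∂C/∂t = 0 at fixed x gives v²t² + 2Dt − x² = 0, so t = (√(D² + v²x²) − D)/v².
√(D² + v²x²) = √(0.18² + 2.0² × 270²) = 540.0; v² = 4.
t = (540.0 − 0.18)/4 = 135 days (vs. the pure-advection estimate x/v = 135 d).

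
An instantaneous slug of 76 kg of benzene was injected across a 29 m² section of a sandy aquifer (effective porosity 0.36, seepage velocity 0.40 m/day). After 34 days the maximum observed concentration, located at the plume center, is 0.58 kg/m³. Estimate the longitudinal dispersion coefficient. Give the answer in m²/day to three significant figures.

0.369 m²/day

At the plume center C_max = M/(n_e·A·√(4πDt)), so D = M²/(4πt·(n_e·A·C_max)²).
n_e·A·C_max = 0.36 × 29 × 0.58 = 6.055 kg/m.
D = 76²/(4π × 34 × 6.055²) = 0.369 m²/day.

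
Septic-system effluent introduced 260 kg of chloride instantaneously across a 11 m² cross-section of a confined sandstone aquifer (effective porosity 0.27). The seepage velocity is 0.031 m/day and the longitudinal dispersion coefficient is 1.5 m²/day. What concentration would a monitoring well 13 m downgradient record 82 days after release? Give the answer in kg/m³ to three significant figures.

1.78 kg/m³

For an instantaneous plane source, C(x,t) = M/(n_e·A·√(4πDt)) · exp(−(x−vt)²/(4Dt)), with n_e·A the pore (flow) area.
Plume center vt = 0.031 × 82 = 2.542 m, so the well at 13 m is 10.458 m downgradient of the peak.
√(4πDt) = 39.31 m, giving peak height M/(n_e·A·√(4πDt)) = 260/(0.27 × 11 × 39.31) = 2.227 kg/m³.
(x−vt)²/(4Dt) = (10.458)²/(4 × 1.5 × 82) = 0.2223; exp(−0.2223) = 0.8007.
C = 2.227 × 0.8007 = 1.78 kg/m³.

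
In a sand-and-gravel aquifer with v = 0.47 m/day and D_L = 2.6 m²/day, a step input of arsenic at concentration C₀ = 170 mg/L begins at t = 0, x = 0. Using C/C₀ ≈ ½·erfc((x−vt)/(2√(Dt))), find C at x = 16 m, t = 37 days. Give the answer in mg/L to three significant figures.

For a continuous step input, C/C₀ ≈ ½·erfc((x−vt)/(2√(Dt))).
vt = 0.47 × 37 = 17.39 m and 2√(Dt) = 2√(2.6 × 37) = 19.62 m.
Argument (x−vt)/(2√(Dt)) = (16 − 17.39)/19.62 = -0.07085; ½·erfc(-0.07085) = 0.5399.
C = 170 × 0.5399 = 91.8 mg/L.

91.8 mg/L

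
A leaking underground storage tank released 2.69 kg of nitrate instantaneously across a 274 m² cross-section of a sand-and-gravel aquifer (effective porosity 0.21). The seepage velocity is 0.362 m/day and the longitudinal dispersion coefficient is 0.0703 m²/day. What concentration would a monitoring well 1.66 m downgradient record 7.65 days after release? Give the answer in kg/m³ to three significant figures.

0.0101 kg/m³

For an instantaneous plane source, C(x,t) = M/(n_e·A·√(4πDt)) · exp(−(x−vt)²/(4Dt)), with n_e·A the pore (flow) area.
Plume center vt = 0.362 × 7.65 = 2.7693 m, so the well at 1.66 m is 1.1093 m upgradient of the peak.
√(4πDt) = 2.600 m, giving peak height M/(n_e·A·√(4πDt)) = 2.69/(0.21 × 274 × 2.600) = 0.01798 kg/m³.
(x−vt)²/(4Dt) = (-1.1093)²/(4 × 0.0703 × 7.65) = 0.5720; exp(−0.5720) = 0.5644.
C = 0.01798 × 0.5644 = 0.0101 kg/m³.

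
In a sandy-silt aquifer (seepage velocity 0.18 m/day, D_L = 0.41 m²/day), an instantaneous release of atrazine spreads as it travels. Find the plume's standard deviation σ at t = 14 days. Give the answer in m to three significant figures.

Dispersive spreading gives a Gaussian with σ² = 2Dt; advection only shifts the center.
σ = √(2 × 0.41 × 14) = 3.39 m.

3.39 m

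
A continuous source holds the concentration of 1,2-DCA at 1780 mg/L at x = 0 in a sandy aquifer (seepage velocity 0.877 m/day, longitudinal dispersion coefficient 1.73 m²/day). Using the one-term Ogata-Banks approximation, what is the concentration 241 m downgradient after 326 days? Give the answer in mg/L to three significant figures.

For a continuous step input, C/C₀ ≈ ½·erfc((x−vt)/(2√(Dt))).
vt = 0.877 × 326 = 285.902 m and 2√(Dt) = 2√(1.73 × 326) = 47.50 m.
Argument (x−vt)/(2√(Dt)) = (241 − 285.902)/47.50 = -0.9453; ½·erfc(-0.9453) = 0.9094.
C = 1780 × 0.9094 = 1620 mg/L.

1620 mg/L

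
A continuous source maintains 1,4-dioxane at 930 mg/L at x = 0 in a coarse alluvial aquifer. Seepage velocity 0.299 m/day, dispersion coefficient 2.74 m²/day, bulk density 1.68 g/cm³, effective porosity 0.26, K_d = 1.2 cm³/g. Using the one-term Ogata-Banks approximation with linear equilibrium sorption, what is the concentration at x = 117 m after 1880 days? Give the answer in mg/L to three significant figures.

57.6 mg/L

Retardation factor R = 1 + ρ_b·K_d/n = 1 + 1.68 × 1.2/0.26 = 8.754.
Sorption retards both mechanisms: v_R = v/R = 0.03416 m/day, D_R = D/R = 0.3130 m²/day.
v_R·t = 0.03416 × 1880 = 64.2208 m; 2√(D_R t) = 48.52 m; argument = (117 − 64.2208)/48.52 = 1.088.
C = C₀ × ½·erfc(1.088) = 930 × 0.06194 = 57.6 mg/L.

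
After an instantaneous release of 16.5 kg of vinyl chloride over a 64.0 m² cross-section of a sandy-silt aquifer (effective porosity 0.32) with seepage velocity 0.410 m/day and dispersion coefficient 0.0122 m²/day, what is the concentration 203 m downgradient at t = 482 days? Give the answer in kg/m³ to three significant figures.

0.0274 kg/m³

For an instantaneous plane source, C(x,t) = M/(n_e·A·√(4πDt)) · exp(−(x−vt)²/(4Dt)), with n_e·A the pore (flow) area.
Plume center vt = 0.410 × 482 = 197.62 m, so the well at 203 m is 5.38 m downgradient of the peak.
√(4πDt) = 8.596 m, giving peak height M/(n_e·A·√(4πDt)) = 16.5/(0.32 × 64.0 × 8.596) = 0.09373 kg/m³.
(x−vt)²/(4Dt) = (5.38)²/(4 × 0.0122 × 482) = 1.231; exp(−1.231) = 0.2920.
C = 0.09373 × 0.2920 = 0.0274 kg/m³.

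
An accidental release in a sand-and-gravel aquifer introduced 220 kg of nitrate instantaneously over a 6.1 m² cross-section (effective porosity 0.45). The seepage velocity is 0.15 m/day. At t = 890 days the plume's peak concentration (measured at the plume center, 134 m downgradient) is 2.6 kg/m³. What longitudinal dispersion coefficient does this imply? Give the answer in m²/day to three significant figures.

At the plume center C_max = M/(n_e·A·√(4πDt)), so D = M²/(4πt·(n_e·A·C_max)²).
n_e·A·C_max = 0.45 × 6.1 × 2.6 = 7.137 kg/m.
D = 220²/(4π × 890 × 7.137²) = 0.0850 m²/day.

0.0850 m²/day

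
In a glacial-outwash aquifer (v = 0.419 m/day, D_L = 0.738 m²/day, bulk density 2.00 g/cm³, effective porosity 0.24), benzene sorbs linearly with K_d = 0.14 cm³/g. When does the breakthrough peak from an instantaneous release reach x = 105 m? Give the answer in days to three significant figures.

534 days

Retardation factor R = 1 + ρ_b·K_d/n = 1 + 2.00 × 0.14/0.24 = 2.167.
Sorption retards both mechanisms: v_R = v/R = 0.1934 m/day, D_R = D/R = 0.3406 m²/day.
Peak time from v_R²t² + 2D_R t − x² = 0: t = (√(D_R² + v_R²x²) − D_R)/v_R².
√(D_R² + v_R²x²) = √(0.3406² + 0.1934² × 105²) = 20.31; v_R² = 0.03740.
t = (20.31 − 0.3406)/0.03740 = 534 days.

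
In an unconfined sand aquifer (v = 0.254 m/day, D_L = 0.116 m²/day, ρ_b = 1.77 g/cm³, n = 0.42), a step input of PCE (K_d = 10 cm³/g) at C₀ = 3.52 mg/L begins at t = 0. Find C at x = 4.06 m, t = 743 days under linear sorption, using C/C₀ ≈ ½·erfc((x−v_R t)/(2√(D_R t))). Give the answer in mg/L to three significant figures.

1.98 mg/L

Retardation factor R = 1 + ρ_b·K_d/n = 1 + 1.77 × 10/0.42 = 43.14.
Sorption retards both mechanisms: v_R = v/R = 0.005888 m/day, D_R = D/R = 0.002689 m²/day.
v_R·t = 0.005888 × 743 = 4.374784 m; 2√(D_R t) = 2.827 m; argument = (4.06 − 4.374784)/2.827 = -0.1113.
C = C₀ × ½·erfc(-0.1113) = 3.52 × 0.5625 = 1.98 mg/L.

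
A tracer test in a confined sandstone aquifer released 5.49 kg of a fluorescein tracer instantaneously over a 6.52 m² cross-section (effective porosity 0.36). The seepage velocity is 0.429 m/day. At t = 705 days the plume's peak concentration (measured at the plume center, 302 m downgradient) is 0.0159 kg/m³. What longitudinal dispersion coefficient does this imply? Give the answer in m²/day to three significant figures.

2.44 m²/day

At the plume center C_max = M/(n_e·A·√(4πDt)), so D = M²/(4πt·(n_e·A·C_max)²).
n_e·A·C_max = 0.36 × 6.52 × 0.0159 = 0.03732 kg/m.
D = 5.49²/(4π × 705 × 0.03732²) = 2.44 m²/day.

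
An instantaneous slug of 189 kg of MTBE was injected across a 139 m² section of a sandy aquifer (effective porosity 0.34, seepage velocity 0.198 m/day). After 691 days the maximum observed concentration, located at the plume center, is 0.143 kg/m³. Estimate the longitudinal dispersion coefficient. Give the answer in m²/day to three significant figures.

At the plume center C_max = M/(n_e·A·√(4πDt)), so D = M²/(4πt·(n_e·A·C_max)²).
n_e·A·C_max = 0.34 × 139 × 0.143 = 6.758 kg/m.
D = 189²/(4π × 691 × 6.758²) = 0.0901 m²/day.

0.0901 m²/day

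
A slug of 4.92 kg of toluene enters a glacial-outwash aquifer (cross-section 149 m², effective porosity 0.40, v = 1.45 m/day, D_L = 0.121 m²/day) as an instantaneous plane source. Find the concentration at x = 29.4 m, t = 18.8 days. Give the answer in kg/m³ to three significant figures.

For an instantaneous plane source, C(x,t) = M/(n_e·A·√(4πDt)) · exp(−(x−vt)²/(4Dt)), with n_e·A the pore (flow) area.
Plume center vt = 1.45 × 18.8 = 27.26 m, so the well at 29.4 m is 2.14 m downgradient of the peak.
√(4πDt) = 5.347 m, giving peak height M/(n_e·A·√(4πDt)) = 4.92/(0.40 × 149 × 5.347) = 0.01544 kg/m³.
(x−vt)²/(4Dt) = (2.14)²/(4 × 0.121 × 18.8) = 0.5033; exp(−0.5033) = 0.6045.
C = 0.01544 × 0.6045 = 0.00933 kg/m³.

0.00933 kg/m³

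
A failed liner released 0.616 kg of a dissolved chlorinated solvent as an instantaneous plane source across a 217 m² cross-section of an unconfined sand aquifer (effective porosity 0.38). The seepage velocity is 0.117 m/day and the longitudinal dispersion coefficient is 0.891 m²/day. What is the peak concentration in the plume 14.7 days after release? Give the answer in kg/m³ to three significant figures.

The peak of an instantaneous 1D plume sits at x = vt; there the Gaussian factor is 1 and C_max = M/(n_e·A·√(4πDt)), where n_e·A is the pore area the mass is dissolved in.
√(4πDt) = √(4π × 0.891 × 14.7) = 12.83 m, so C_max = 0.616/(0.38 × 217 × 12.83) = 0.000582 kg/m³.

0.000582 kg/m³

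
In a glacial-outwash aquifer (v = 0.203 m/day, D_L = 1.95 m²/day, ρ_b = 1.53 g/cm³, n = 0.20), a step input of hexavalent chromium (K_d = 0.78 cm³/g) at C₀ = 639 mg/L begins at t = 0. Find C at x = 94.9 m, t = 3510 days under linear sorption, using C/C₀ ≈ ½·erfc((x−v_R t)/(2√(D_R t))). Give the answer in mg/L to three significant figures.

Retardation factor R = 1 + ρ_b·K_d/n = 1 + 1.53 × 0.78/0.20 = 6.967.
Sorption retards both mechanisms: v_R = v/R = 0.02914 m/day, D_R = D/R = 0.2799 m²/day.
v_R·t = 0.02914 × 3510 = 102.2814 m; 2√(D_R t) = 62.69 m; argument = (94.9 − 102.2814)/62.69 = -0.1177.
C = C₀ × ½·erfc(-0.1177) = 639 × 0.5661 = 362 mg/L.

362 mg/L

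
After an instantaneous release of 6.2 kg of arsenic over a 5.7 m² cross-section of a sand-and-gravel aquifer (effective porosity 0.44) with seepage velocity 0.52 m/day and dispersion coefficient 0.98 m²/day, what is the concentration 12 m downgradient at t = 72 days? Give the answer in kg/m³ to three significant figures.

For an instantaneous plane source, C(x,t) = M/(n_e·A·√(4πDt)) · exp(−(x−vt)²/(4Dt)), with n_e·A the pore (flow) area.
Plume center vt = 0.52 × 72 = 37.44 m, so the well at 12 m is 25.44 m upgradient of the peak.
√(4πDt) = 29.78 m, giving peak height M/(n_e·A·√(4πDt)) = 6.2/(0.44 × 5.7 × 29.78) = 0.08301 kg/m³.
(x−vt)²/(4Dt) = (-25.44)²/(4 × 0.98 × 72) = 2.293; exp(−2.293) = 0.1010.
C = 0.08301 × 0.1010 = 0.00838 kg/m³.

0.00838 kg/m³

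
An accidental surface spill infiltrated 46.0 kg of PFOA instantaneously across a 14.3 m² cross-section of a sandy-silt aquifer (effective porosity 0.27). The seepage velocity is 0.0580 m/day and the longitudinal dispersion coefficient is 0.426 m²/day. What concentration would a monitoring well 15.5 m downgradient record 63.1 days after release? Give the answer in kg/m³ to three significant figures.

For an instantaneous plane source, C(x,t) = M/(n_e·A·√(4πDt)) · exp(−(x−vt)²/(4Dt)), with n_e·A the pore (flow) area.
Plume center vt = 0.0580 × 63.1 = 3.6598 m, so the well at 15.5 m is 11.8402 m downgradient of the peak.
√(4πDt) = 18.38 m, giving peak height M/(n_e·A·√(4πDt)) = 46.0/(0.27 × 14.3 × 18.38) = 0.6482 kg/m³.
(x−vt)²/(4Dt) = (11.8402)²/(4 × 0.426 × 63.1) = 1.304; exp(−1.304) = 0.2714.
C = 0.6482 × 0.2714 = 0.176 kg/m³.

0.176 kg/m³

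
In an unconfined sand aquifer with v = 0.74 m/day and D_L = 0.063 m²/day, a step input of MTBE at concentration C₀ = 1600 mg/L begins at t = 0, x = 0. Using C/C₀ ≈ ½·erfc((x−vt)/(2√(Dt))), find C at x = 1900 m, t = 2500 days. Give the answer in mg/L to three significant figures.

3.88 mg/L

For a continuous step input, C/C₀ ≈ ½·erfc((x−vt)/(2√(Dt))).
vt = 0.74 × 2500 = 1850 m and 2√(Dt) = 2√(0.063 × 2500) = 25.10 m.
Argument (x−vt)/(2√(Dt)) = (1900 − 1850)/25.10 = 1.992; ½·erfc(1.992) = 0.002423.
C = 1600 × 0.002423 = 3.88 mg/L.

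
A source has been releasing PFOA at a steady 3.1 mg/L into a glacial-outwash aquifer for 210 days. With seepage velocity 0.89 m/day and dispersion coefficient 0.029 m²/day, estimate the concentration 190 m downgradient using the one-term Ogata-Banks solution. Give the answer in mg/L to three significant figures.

0.580 mg/L

For a continuous step input, C/C₀ ≈ ½·erfc((x−vt)/(2√(Dt))).
vt = 0.89 × 210 = 186.9 m and 2√(Dt) = 2√(0.029 × 210) = 4.936 m.
Argument (x−vt)/(2√(Dt)) = (190 − 186.9)/4.936 = 0.6280; ½·erfc(0.6280) = 0.1872.
C = 3.1 × 0.1872 = 0.580 mg/L.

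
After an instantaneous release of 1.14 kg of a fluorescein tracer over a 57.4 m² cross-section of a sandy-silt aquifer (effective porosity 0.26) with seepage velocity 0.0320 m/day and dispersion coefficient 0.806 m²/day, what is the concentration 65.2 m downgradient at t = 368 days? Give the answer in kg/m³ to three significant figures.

For an instantaneous plane source, C(x,t) = M/(n_e·A·√(4πDt)) · exp(−(x−vt)²/(4Dt)), with n_e·A the pore (flow) area.
Plume center vt = 0.0320 × 368 = 11.776 m, so the well at 65.2 m is 53.424 m downgradient of the peak.
√(4πDt) = 61.05 m, giving peak height M/(n_e·A·√(4πDt)) = 1.14/(0.26 × 57.4 × 61.05) = 0.001251 kg/m³.
(x−vt)²/(4Dt) = (53.424)²/(4 × 0.806 × 368) = 2.406; exp(−2.406) = 0.09018.
C = 0.001251 × 0.09018 = 0.000113 kg/m³.

0.000113 kg/m³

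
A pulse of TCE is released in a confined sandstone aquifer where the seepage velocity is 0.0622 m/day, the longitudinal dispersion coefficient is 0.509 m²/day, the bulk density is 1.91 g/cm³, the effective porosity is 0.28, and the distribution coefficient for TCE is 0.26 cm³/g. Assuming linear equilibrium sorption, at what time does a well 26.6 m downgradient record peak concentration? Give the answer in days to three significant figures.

Retardation factor R = 1 + ρ_b·K_d/n = 1 + 1.91 × 0.26/0.28 = 2.774.
Sorption retards both mechanisms: v_R = v/R = 0.02242 m/day, D_R = D/R = 0.1835 m²/day.
Peak time from v_R²t² + 2D_R t − x² = 0: t = (√(D_R² + v_R²x²) − D_R)/v_R².
√(D_R² + v_R²x²) = √(0.1835² + 0.02242² × 26.6²) = 0.6240; v_R² = 0.0005027.
t = (0.6240 − 0.1835)/0.0005027 = 876 days.

876 days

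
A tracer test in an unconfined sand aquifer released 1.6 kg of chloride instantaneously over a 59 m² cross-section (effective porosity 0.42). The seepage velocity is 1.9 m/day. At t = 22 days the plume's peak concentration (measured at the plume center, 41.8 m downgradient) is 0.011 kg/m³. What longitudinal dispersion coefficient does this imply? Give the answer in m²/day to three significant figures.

0.125 m²/day

At the plume center C_max = M/(n_e·A·√(4πDt)), so D = M²/(4πt·(n_e·A·C_max)²).
n_e·A·C_max = 0.42 × 59 × 0.011 = 0.2726 kg/m.
D = 1.6²/(4π × 22 × 0.2726²) = 0.125 m²/day.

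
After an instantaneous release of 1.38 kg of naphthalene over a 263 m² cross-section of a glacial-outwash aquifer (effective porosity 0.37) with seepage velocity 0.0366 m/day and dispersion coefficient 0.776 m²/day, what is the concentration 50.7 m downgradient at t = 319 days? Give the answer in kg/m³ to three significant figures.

5.46e-05 kg/m³

For an instantaneous plane source, C(x,t) = M/(n_e·A·√(4πDt)) · exp(−(x−vt)²/(4Dt)), with n_e·A the pore (flow) area.
Plume center vt = 0.0366 × 319 = 11.6754 m, so the well at 50.7 m is 39.0246 m downgradient of the peak.
√(4πDt) = 55.77 m, giving peak height M/(n_e·A·√(4πDt)) = 1.38/(0.37 × 263 × 55.77) = 0.0002543 kg/m³.
(x−vt)²/(4Dt) = (39.0246)²/(4 × 0.776 × 319) = 1.538; exp(−1.538) = 0.2148.
C = 0.0002543 × 0.2148 = 5.46e-05 kg/m³.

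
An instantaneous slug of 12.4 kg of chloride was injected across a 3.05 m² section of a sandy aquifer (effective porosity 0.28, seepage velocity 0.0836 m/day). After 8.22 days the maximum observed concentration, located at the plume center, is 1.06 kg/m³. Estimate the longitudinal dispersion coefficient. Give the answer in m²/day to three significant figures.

1.82 m²/day

At the plume center C_max = M/(n_e·A·√(4πDt)), so D = M²/(4πt·(n_e·A·C_max)²).
n_e·A·C_max = 0.28 × 3.05 × 1.06 = 0.9052 kg/m.
D = 12.4²/(4π × 8.22 × 0.9052²) = 1.82 m²/day.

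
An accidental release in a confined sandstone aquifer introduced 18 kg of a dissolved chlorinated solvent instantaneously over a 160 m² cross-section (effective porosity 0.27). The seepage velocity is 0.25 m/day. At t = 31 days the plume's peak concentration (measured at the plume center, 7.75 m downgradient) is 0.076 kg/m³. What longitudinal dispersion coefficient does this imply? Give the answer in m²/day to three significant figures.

At the plume center C_max = M/(n_e·A·√(4πDt)), so D = M²/(4πt·(n_e·A·C_max)²).
n_e·A·C_max = 0.27 × 160 × 0.076 = 3.283 kg/m.
D = 18²/(4π × 31 × 3.283²) = 0.0772 m²/day.

0.0772 m²/day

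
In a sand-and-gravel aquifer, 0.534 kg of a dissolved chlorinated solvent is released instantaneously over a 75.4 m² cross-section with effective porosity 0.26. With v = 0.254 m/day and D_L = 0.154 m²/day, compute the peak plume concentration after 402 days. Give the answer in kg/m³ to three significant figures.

The peak of an instantaneous 1D plume sits at x = vt; there the Gaussian factor is 1 and C_max = M/(n_e·A·√(4πDt)), where n_e·A is the pore area the mass is dissolved in.
√(4πDt) = √(4π × 0.154 × 402) = 27.89 m, so C_max = 0.534/(0.26 × 75.4 × 27.89) = 0.000977 kg/m³.

0.000977 kg/m³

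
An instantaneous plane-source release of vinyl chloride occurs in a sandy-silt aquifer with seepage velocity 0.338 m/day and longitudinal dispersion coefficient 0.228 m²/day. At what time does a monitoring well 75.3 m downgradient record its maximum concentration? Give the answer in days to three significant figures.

For the 1D instantaneous-source solution, setting ∂C/∂t = 0 at fixed x gives v²t² + 2Dt − x² = 0, so t = (√(D² + v²x²) − D)/v².
√(D² + v²x²) = √(0.228² + 0.338² × 75.3²) = 25.45; v² = 0.114244.
t = (25.45 − 0.228)/0.114244 = 221 days (vs. the pure-advection estimate x/v = 223 d).

221 days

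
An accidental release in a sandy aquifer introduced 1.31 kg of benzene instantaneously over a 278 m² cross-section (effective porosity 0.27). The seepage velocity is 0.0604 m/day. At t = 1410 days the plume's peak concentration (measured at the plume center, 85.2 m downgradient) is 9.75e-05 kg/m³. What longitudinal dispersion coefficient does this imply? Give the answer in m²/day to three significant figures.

1.81 m²/day

At the plume center C_max = M/(n_e·A·√(4πDt)), so D = M²/(4πt·(n_e·A·C_max)²).
n_e·A·C_max = 0.27 × 278 × 9.75e-05 = 0.007318 kg/m.
D = 1.31²/(4π × 1410 × 0.007318²) = 1.81 m²/day.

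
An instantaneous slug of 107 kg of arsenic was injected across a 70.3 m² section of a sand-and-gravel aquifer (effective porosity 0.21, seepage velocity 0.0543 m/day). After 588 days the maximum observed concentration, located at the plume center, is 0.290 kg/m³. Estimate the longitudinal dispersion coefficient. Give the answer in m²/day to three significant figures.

0.0845 m²/day

At the plume center C_max = M/(n_e·A·√(4πDt)), so D = M²/(4πt·(n_e·A·C_max)²).
n_e·A·C_max = 0.21 × 70.3 × 0.290 = 4.281 kg/m.
D = 107²/(4π × 588 × 4.281²) = 0.0845 m²/day.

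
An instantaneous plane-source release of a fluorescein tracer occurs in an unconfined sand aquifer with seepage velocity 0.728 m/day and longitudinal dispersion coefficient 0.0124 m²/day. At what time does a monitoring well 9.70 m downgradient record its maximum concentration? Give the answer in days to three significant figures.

13.3 days

For the 1D instantaneous-source solution, setting ∂C/∂t = 0 at fixed x gives v²t² + 2Dt − x² = 0, so t = (√(D² + v²x²) − D)/v².
√(D² + v²x²) = √(0.0124² + 0.728² × 9.70²) = 7.062; v² = 0.529984.
t = (7.062 − 0.0124)/0.529984 = 13.3 days (vs. the pure-advection estimate x/v = 13.3 d).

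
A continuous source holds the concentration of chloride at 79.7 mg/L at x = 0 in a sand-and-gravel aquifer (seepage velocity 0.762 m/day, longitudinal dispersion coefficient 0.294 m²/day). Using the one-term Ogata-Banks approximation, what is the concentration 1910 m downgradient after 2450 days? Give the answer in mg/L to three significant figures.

For a continuous step input, C/C₀ ≈ ½·erfc((x−vt)/(2√(Dt))).
vt = 0.762 × 2450 = 1866.9 m and 2√(Dt) = 2√(0.294 × 2450) = 53.68 m.
Argument (x−vt)/(2√(Dt)) = (1910 − 1866.9)/53.68 = 0.8029; ½·erfc(0.8029) = 0.1281.
C = 79.7 × 0.1281 = 10.2 mg/L.

10.2 mg/L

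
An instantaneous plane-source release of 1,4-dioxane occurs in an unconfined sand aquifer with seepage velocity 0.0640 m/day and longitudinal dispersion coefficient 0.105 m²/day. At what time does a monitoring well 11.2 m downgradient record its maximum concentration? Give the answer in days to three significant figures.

For the 1D instantaneous-source solution, setting ∂C/∂t = 0 at fixed x gives v²t² + 2Dt − x² = 0, so t = (√(D² + v²x²) − D)/v².
√(D² + v²x²) = √(0.105² + 0.0640² × 11.2²) = 0.7244; v² = 0.004096.
t = (0.7244 − 0.105)/0.004096 = 151 days (vs. the pure-advection estimate x/v = 175 d).

151 days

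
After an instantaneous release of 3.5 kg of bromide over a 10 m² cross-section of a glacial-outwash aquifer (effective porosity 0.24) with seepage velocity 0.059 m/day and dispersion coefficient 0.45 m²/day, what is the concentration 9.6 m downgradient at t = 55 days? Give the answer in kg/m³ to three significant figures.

0.0550 kg/m³

For an instantaneous plane source, C(x,t) = M/(n_e·A·√(4πDt)) · exp(−(x−vt)²/(4Dt)), with n_e·A the pore (flow) area.
Plume center vt = 0.059 × 55 = 3.245 m, so the well at 9.6 m is 6.355 m downgradient of the peak.
√(4πDt) = 17.64 m, giving peak height M/(n_e·A·√(4πDt)) = 3.5/(0.24 × 10 × 17.64) = 0.08267 kg/m³.
(x−vt)²/(4Dt) = (6.355)²/(4 × 0.45 × 55) = 0.4079; exp(−0.4079) = 0.6650.
C = 0.08267 × 0.6650 = 0.0550 kg/m³.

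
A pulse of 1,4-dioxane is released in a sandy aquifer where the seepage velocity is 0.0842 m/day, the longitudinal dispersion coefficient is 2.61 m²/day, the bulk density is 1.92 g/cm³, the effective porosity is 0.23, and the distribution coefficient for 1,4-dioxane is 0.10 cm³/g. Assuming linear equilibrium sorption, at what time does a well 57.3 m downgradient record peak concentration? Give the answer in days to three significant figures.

Retardation factor R = 1 + ρ_b·K_d/n = 1 + 1.92 × 0.10/0.23 = 1.835.
Sorption retards both mechanisms: v_R = v/R = 0.04589 m/day, D_R = D/R = 1.422 m²/day.
Peak time from v_R²t² + 2D_R t − x² = 0: t = (√(D_R² + v_R²x²) − D_R)/v_R².
√(D_R² + v_R²x²) = √(1.422² + 0.04589² × 57.3²) = 2.989; v_R² = 0.002106.
t = (2.989 − 1.422)/0.002106 = 744 days.

744 days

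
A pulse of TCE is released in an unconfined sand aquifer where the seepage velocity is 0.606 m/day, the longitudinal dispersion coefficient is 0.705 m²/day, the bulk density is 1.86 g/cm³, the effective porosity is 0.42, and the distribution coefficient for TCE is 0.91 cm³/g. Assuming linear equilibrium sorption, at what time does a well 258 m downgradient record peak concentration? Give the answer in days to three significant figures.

Retardation factor R = 1 + ρ_b·K_d/n = 1 + 1.86 × 0.91/0.42 = 5.030.
Sorption retards both mechanisms: v_R = v/R = 0.1205 m/day, D_R = D/R = 0.1402 m²/day.
Peak time from v_R²t² + 2D_R t − x² = 0: t = (√(D_R² + v_R²x²) − D_R)/v_R².
√(D_R² + v_R²x²) = √(0.1402² + 0.1205² × 258²) = 31.09; v_R² = 0.01452.
t = (31.09 − 0.1402)/0.01452 = 2130 days.

2130 days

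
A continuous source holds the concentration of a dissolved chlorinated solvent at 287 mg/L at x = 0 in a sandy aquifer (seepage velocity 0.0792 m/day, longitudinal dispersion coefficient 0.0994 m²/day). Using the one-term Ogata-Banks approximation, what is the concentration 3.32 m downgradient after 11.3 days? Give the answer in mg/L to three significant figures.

For a continuous step input, C/C₀ ≈ ½·erfc((x−vt)/(2√(Dt))).
vt = 0.0792 × 11.3 = 0.89496 m and 2√(Dt) = 2√(0.0994 × 11.3) = 2.120 m.
Argument (x−vt)/(2√(Dt)) = (3.32 − 0.89496)/2.120 = 1.144; ½·erfc(1.144) = 0.05285.
C = 287 × 0.05285 = 15.2 mg/L.

15.2 mg/L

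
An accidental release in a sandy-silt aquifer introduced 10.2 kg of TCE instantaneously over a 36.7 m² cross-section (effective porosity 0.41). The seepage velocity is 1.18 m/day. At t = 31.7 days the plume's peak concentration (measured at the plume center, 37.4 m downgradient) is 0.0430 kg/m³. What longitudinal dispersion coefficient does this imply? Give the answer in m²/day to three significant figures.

0.624 m²/day

At the plume center C_max = M/(n_e·A·√(4πDt)), so D = M²/(4πt·(n_e·A·C_max)²).
n_e·A·C_max = 0.41 × 36.7 × 0.0430 = 0.6470 kg/m.
D = 10.2²/(4π × 31.7 × 0.6470²) = 0.624 m²/day.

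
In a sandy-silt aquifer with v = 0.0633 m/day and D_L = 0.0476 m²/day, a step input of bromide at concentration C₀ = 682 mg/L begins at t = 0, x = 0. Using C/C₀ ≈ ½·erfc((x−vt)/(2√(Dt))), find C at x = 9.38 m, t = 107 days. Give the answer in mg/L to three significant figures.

141 mg/L

For a continuous step input, C/C₀ ≈ ½·erfc((x−vt)/(2√(Dt))).
vt = 0.0633 × 107 = 6.7731 m and 2√(Dt) = 2√(0.0476 × 107) = 4.514 m.
Argument (x−vt)/(2√(Dt)) = (9.38 − 6.7731)/4.514 = 0.5775; ½·erfc(0.5775) = 0.2070.
C = 682 × 0.2070 = 141 mg/L.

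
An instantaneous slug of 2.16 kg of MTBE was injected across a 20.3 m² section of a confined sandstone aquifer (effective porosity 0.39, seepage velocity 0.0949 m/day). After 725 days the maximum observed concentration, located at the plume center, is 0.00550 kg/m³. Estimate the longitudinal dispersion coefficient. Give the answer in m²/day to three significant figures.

0.270 m²/day

At the plume center C_max = M/(n_e·A·√(4πDt)), so D = M²/(4πt·(n_e·A·C_max)²).
n_e·A·C_max = 0.39 × 20.3 × 0.00550 = 0.04354 kg/m.
D = 2.16²/(4π × 725 × 0.04354²) = 0.270 m²/day.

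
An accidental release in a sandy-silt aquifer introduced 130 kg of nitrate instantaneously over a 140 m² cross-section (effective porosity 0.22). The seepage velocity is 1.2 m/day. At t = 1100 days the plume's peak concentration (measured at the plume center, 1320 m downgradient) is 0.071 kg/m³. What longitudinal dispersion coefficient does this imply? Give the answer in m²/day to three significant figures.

At the plume center C_max = M/(n_e·A·√(4πDt)), so D = M²/(4πt·(n_e·A·C_max)²).
n_e·A·C_max = 0.22 × 140 × 0.071 = 2.187 kg/m.
D = 130²/(4π × 1100 × 2.187²) = 0.256 m²/day.

0.256 m²/day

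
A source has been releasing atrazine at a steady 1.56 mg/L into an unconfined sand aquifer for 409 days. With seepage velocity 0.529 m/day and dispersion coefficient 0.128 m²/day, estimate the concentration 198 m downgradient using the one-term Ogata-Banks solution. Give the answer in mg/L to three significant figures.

1.50 mg/L

For a continuous step input, C/C₀ ≈ ½·erfc((x−vt)/(2√(Dt))).
vt = 0.529 × 409 = 216.361 m and 2√(Dt) = 2√(0.128 × 409) = 14.47 m.
Argument (x−vt)/(2√(Dt)) = (198 − 216.361)/14.47 = -1.269; ½·erfc(-1.269) = 0.9636.
C = 1.56 × 0.9636 = 1.50 mg/L.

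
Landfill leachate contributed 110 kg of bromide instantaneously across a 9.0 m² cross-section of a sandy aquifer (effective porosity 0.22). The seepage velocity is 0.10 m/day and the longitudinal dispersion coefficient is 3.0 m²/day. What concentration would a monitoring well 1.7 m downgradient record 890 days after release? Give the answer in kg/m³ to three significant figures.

For an instantaneous plane source, C(x,t) = M/(n_e·A·√(4πDt)) · exp(−(x−vt)²/(4Dt)), with n_e·A the pore (flow) area.
Plume center vt = 0.10 × 890 = 89 m, so the well at 1.7 m is 87.3 m upgradient of the peak.
√(4πDt) = 183.2 m, giving peak height M/(n_e·A·√(4πDt)) = 110/(0.22 × 9.0 × 183.2) = 0.3033 kg/m³.
(x−vt)²/(4Dt) = (-87.3)²/(4 × 3.0 × 890) = 0.7136; exp(−0.7136) = 0.4899.
C = 0.3033 × 0.4899 = 0.149 kg/m³.

0.149 kg/m³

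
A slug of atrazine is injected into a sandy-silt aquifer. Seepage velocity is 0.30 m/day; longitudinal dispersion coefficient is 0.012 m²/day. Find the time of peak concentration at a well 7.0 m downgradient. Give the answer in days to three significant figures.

For the 1D instantaneous-source solution, setting ∂C/∂t = 0 at fixed x gives v²t² + 2Dt − x² = 0, so t = (√(D² + v²x²) − D)/v².
√(D² + v²x²) = √(0.012² + 0.30² × 7.0²) = 2.100; v² = 0.09.
t = (2.100 − 0.012)/0.09 = 23.2 days (vs. the pure-advection estimate x/v = 23.3 d).

23.2 days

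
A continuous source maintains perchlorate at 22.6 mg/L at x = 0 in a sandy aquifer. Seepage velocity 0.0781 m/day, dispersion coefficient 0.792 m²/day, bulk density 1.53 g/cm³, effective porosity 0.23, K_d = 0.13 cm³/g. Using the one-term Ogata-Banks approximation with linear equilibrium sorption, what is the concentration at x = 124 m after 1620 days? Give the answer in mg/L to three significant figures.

Retardation factor R = 1 + ρ_b·K_d/n = 1 + 1.53 × 0.13/0.23 = 1.865.
Sorption retards both mechanisms: v_R = v/R = 0.04188 m/day, D_R = D/R = 0.4247 m²/day.
v_R·t = 0.04188 × 1620 = 67.8456 m; 2√(D_R t) = 52.46 m; argument = (124 − 67.8456)/52.46 = 1.070.
C = C₀ × ½·erfc(1.070) = 22.6 × 0.06511 = 1.47 mg/L.

1.47 mg/L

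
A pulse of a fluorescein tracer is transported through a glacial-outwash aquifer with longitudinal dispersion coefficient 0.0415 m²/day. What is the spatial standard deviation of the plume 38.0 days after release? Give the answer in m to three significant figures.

Dispersive spreading gives a Gaussian with σ² = 2Dt; advection only shifts the center.
σ = √(2 × 0.0415 × 38.0) = 1.78 m.

1.78 m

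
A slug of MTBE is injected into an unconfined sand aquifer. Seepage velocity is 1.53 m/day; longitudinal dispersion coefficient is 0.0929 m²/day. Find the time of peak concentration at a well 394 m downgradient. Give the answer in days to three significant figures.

257 days

For the 1D instantaneous-source solution, setting ∂C/∂t = 0 at fixed x gives v²t² + 2Dt − x² = 0, so t = (√(D² + v²x²) − D)/v².
√(D² + v²x²) = √(0.0929² + 1.53² × 394²) = 602.8; v² = 2.3409.
t = (602.8 − 0.0929)/2.3409 = 257 days (vs. the pure-advection estimate x/v = 258 d).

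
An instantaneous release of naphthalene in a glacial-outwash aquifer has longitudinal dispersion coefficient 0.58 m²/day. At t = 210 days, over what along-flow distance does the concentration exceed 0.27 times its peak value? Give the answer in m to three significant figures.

50.5 m

The plume is Gaussian with σ = √(2Dt) = √(2 × 0.58 × 210) = 15.61 m.
C/C_peak = exp(−Δx²/(2σ²)) = 0.27 ⇒ Δx = σ·√(−2 ln 0.27) = 15.61 × 1.618 = 25.26 m.
Width = 2Δx = 50.5 m.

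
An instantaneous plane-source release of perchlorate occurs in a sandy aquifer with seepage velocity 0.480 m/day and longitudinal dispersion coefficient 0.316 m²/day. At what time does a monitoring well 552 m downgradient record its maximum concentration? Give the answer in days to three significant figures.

1150 days

For the 1D instantaneous-source solution, setting ∂C/∂t = 0 at fixed x gives v²t² + 2Dt − x² = 0, so t = (√(D² + v²x²) − D)/v².
√(D² + v²x²) = √(0.316² + 0.480² × 552²) = 265.0; v² = 0.2304.
t = (265.0 − 0.316)/0.2304 = 1150 days (vs. the pure-advection estimate x/v = 1150 d).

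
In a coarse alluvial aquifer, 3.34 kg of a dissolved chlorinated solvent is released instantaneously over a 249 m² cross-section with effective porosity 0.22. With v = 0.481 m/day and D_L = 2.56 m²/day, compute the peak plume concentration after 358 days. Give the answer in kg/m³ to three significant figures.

The peak of an instantaneous 1D plume sits at x = vt; there the Gaussian factor is 1 and C_max = M/(n_e·A·√(4πDt)), where n_e·A is the pore area the mass is dissolved in.
√(4πDt) = √(4π × 2.56 × 358) = 107.3 m, so C_max = 3.34/(0.22 × 249 × 107.3) = 0.000568 kg/m³.

0.000568 kg/m³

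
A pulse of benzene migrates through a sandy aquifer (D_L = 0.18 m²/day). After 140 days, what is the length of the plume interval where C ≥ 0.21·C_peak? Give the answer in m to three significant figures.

25.1 m

The plume is Gaussian with σ = √(2Dt) = √(2 × 0.18 × 140) = 7.099 m.
C/C_peak = exp(−Δx²/(2σ²)) = 0.21 ⇒ Δx = σ·√(−2 ln 0.21) = 7.099 × 1.767 = 12.54 m.
Width = 2Δx = 25.1 m.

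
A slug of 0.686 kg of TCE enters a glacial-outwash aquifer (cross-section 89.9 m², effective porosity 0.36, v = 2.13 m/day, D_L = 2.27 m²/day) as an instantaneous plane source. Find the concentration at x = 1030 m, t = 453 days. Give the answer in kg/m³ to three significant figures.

6.65e-05 kg/m³

For an instantaneous plane source, C(x,t) = M/(n_e·A·√(4πDt)) · exp(−(x−vt)²/(4Dt)), with n_e·A the pore (flow) area.
Plume center vt = 2.13 × 453 = 964.89 m, so the well at 1030 m is 65.11 m downgradient of the peak.
√(4πDt) = 113.7 m, giving peak height M/(n_e·A·√(4πDt)) = 0.686/(0.36 × 89.9 × 113.7) = 0.0001864 kg/m³.
(x−vt)²/(4Dt) = (65.11)²/(4 × 2.27 × 453) = 1.031; exp(−1.031) = 0.3567.
C = 0.0001864 × 0.3567 = 6.65e-05 kg/m³.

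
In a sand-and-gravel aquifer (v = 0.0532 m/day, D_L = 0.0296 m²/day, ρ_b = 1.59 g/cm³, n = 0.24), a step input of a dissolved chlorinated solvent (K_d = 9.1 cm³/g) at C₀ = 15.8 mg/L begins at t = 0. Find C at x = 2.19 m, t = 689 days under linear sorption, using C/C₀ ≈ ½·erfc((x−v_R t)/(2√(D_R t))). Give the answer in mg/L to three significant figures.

Retardation factor R = 1 + ρ_b·K_d/n = 1 + 1.59 × 9.1/0.24 = 61.29.
Sorption retards both mechanisms: v_R = v/R = 0.0008680 m/day, D_R = D/R = 0.0004829 m²/day.
v_R·t = 0.0008680 × 689 = 0.598052 m; 2√(D_R t) = 1.154 m; argument = (2.19 − 0.598052)/1.154 = 1.380.
C = C₀ × ½·erfc(1.380) = 15.8 × 0.02549 = 0.403 mg/L.

0.403 mg/L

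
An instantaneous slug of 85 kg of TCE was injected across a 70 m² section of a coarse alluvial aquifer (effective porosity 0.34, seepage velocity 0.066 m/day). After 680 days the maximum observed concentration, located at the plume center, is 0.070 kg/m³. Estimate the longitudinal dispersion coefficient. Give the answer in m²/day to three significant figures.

At the plume center C_max = M/(n_e·A·√(4πDt)), so D = M²/(4πt·(n_e·A·C_max)²).
n_e·A·C_max = 0.34 × 70 × 0.070 = 1.666 kg/m.
D = 85²/(4π × 680 × 1.666²) = 0.305 m²/day.

0.305 m²/day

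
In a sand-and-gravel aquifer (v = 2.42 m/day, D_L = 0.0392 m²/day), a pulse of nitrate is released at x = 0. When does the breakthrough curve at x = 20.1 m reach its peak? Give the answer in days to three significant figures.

For the 1D instantaneous-source solution, setting ∂C/∂t = 0 at fixed x gives v²t² + 2Dt − x² = 0, so t = (√(D² + v²x²) − D)/v².
√(D² + v²x²) = √(0.0392² + 2.42² × 20.1²) = 48.64; v² = 5.8564.
t = (48.64 − 0.0392)/5.8564 = 8.30 days (vs. the pure-advection estimate x/v = 8.31 d).

8.30 days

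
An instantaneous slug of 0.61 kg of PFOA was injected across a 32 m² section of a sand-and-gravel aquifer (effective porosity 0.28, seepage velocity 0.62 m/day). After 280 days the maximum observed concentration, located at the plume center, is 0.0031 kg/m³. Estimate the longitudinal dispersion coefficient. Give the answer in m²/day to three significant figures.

0.137 m²/day

At the plume center C_max = M/(n_e·A·√(4πDt)), so D = M²/(4πt·(n_e·A·C_max)²).
n_e·A·C_max = 0.28 × 32 × 0.0031 = 0.02778 kg/m.
D = 0.61²/(4π × 280 × 0.02778²) = 0.137 m²/day.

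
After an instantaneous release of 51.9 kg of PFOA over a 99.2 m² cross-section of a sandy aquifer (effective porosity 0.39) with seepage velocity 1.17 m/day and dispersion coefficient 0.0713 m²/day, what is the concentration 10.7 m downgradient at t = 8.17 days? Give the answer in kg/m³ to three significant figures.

0.284 kg/m³

For an instantaneous plane source, C(x,t) = M/(n_e·A·√(4πDt)) · exp(−(x−vt)²/(4Dt)), with n_e·A the pore (flow) area.
Plume center vt = 1.17 × 8.17 = 9.5589 m, so the well at 10.7 m is 1.1411 m downgradient of the peak.
√(4πDt) = 2.706 m, giving peak height M/(n_e·A·√(4πDt)) = 51.9/(0.39 × 99.2 × 2.706) = 0.4958 kg/m³.
(x−vt)²/(4Dt) = (1.1411)²/(4 × 0.0713 × 8.17) = 0.5588; exp(−0.5588) = 0.5719.
C = 0.4958 × 0.5719 = 0.284 kg/m³.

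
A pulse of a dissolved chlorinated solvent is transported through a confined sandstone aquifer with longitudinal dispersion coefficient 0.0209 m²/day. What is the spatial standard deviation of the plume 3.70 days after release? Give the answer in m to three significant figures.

0.393 m

Dispersive spreading gives a Gaussian with σ² = 2Dt; advection only shifts the center.
σ = √(2 × 0.0209 × 3.70) = 0.393 m.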